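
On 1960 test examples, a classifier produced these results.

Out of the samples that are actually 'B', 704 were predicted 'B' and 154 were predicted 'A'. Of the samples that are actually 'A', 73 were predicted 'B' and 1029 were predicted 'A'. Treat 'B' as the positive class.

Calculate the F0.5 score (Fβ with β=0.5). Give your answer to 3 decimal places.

Fβ = (1+β²)·TP / ((1+β²)·TP + β²·FN + FP), with β²=1/4
= 1.25·704 / (1.25·704 + 0.25·154 + 73) = 0.888

0.888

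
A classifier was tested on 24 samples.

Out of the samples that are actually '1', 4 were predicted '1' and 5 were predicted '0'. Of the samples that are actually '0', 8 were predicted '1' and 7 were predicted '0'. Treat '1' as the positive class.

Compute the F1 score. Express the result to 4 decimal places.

Precision = TP/(TP+FP) = 4/12 = 0.3333
Recall = TP/(TP+FN) = 4/9 = 0.4444
F1 = 2·TP/(2·TP+FP+FN) = 8/21 = 0.3810

0.3810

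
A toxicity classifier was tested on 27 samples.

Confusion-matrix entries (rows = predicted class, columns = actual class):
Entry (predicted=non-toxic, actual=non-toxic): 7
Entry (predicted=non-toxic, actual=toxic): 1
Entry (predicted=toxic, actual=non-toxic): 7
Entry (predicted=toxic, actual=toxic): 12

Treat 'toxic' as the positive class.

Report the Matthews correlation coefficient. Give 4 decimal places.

0.4629

MCC = (TP·TN − FP·FN) / √((TP+FP)(TP+FN)(TN+FP)(TN+FN))
Numerator = 12·7 − 7·1 = 77
Denominator = √(19·13·14·8) = √27664 = 166.3250
MCC = 77 / 166.3250 = 0.4629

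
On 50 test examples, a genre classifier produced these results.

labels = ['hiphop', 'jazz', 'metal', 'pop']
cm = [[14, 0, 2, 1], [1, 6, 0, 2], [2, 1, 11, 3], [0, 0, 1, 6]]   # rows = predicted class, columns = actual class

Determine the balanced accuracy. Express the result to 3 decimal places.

Balanced accuracy = mean of per-class recall.
  hiphop: recall = 14/17 = 0.8235
  jazz: recall = 6/7 = 0.8571
  metal: recall = 11/14 = 0.7857
  pop: recall = 6/12 = 0.5000
Mean = (0.8235 + 0.8571 + 0.7857 + 0.5000) / 4 = 0.742

0.742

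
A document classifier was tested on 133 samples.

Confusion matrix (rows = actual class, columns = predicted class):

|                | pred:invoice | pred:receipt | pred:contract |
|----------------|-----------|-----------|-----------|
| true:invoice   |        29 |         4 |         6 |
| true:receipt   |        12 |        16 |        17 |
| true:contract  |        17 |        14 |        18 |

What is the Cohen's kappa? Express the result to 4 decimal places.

0.2169

Observed agreement pₒ = trace/N = 63/133 = 0.47368
Expected agreement pₑ = Σ (rowᵢ·colᵢ)/N² = (39·58 + 45·34 + 49·41)/133² = 0.32794
κ = (pₒ − pₑ)/(1 − pₑ) = (0.47368 − 0.32794)/(1 − 0.32794) = 0.2169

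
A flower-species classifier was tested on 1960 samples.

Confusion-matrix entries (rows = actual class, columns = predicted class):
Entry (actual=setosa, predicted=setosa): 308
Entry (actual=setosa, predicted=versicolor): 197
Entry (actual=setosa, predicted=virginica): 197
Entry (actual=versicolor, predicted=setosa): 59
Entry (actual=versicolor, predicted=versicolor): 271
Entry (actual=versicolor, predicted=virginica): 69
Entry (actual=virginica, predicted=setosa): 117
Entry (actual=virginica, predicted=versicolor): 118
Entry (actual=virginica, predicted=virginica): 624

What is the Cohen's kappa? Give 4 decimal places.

Observed agreement pₒ = trace/N = 1203/1960 = 0.61378
Expected agreement pₑ = Σ (rowᵢ·colᵢ)/N² = (702·484 + 399·586 + 859·890)/1960² = 0.34832
κ = (pₒ − pₑ)/(1 − pₑ) = (0.61378 − 0.34832)/(1 − 0.34832) = 0.4073

0.4073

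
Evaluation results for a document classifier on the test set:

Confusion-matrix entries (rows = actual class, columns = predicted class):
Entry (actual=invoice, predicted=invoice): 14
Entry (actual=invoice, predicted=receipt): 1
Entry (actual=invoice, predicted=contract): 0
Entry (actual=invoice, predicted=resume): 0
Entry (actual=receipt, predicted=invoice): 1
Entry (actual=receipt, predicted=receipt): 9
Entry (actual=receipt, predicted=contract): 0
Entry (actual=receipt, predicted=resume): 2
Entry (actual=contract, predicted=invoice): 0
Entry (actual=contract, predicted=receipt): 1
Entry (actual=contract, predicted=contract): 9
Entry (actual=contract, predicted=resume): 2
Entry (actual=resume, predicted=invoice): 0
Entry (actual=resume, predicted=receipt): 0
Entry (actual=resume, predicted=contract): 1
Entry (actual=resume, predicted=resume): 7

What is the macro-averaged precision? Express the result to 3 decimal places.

0.822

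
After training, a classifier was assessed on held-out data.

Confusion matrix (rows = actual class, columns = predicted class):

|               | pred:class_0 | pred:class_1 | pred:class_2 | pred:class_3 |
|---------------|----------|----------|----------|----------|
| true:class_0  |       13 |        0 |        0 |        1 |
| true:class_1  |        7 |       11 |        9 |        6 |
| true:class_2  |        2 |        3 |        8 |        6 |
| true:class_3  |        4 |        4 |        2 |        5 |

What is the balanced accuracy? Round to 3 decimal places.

0.504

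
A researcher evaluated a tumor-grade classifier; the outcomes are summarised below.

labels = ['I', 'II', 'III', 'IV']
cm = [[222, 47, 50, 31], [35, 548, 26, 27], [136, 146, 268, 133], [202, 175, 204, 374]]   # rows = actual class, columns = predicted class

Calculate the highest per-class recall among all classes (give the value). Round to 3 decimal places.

Per-class recall (TP/(TP+FN)):
  I: TP=222, FN=47+50+31=128 → 222/350 = 0.6343
  II: TP=548, FN=35+26+27=88 → 548/636 = 0.8616
  III: TP=268, FN=136+146+133=415 → 268/683 = 0.3924
  IV: TP=374, FN=202+175+204=581 → 374/955 = 0.3916
Highest is class 'II' with recall = 0.862.

0.862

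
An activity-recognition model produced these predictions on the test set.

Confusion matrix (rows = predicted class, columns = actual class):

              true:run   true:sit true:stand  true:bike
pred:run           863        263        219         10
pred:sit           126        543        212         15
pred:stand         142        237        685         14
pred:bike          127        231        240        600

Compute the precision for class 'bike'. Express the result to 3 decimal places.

One-vs-rest for 'bike': TP = diagonal; FP = other classes predicted 'bike'; FN = 'bike' predicted as other.
precision = TP/(TP+FP).
bike: TP=600, FP=127+231+240=598 → 600/1198 = 0.5008

0.501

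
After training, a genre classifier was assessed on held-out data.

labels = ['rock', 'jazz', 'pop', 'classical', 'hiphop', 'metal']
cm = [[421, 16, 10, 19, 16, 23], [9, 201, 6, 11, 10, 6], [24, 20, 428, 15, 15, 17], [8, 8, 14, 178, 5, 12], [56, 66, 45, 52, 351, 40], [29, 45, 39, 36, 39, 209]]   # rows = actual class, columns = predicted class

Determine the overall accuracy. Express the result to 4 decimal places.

Accuracy = trace / total = (421+201+428+178+351+209=1788) / 2499 = 1788/2499 = 0.7155

0.7155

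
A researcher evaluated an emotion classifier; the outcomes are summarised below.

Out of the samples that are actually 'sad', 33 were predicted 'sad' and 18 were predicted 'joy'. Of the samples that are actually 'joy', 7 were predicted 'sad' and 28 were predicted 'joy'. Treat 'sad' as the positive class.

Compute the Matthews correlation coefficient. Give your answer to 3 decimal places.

0.440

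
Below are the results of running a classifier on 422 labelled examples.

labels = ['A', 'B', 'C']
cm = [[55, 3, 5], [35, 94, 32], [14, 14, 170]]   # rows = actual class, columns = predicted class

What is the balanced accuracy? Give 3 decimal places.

0.772

Balanced accuracy = mean of per-class recall.
  A: recall = 55/63 = 0.8730
  B: recall = 94/161 = 0.5839
  C: recall = 170/198 = 0.8586
Mean = (0.8730 + 0.5839 + 0.8586) / 3 = 0.772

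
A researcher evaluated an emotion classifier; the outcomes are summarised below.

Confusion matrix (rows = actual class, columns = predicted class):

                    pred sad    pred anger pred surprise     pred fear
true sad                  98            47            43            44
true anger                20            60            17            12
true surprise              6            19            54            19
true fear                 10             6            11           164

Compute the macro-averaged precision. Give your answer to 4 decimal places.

Per-class precision (TP/(TP+FP)):
  sad: TP=98, FP=20+6+10=36 → 98/134 = 0.73134
  anger: TP=60, FP=47+19+6=72 → 60/132 = 0.45455
  surprise: TP=54, FP=43+17+11=71 → 54/125 = 0.43200
  fear: TP=164, FP=44+12+19=75 → 164/239 = 0.68619
Macro-precision = mean = (0.73134 + 0.45455 + 0.43200 + 0.68619) / 4 = 0.5760

0.5760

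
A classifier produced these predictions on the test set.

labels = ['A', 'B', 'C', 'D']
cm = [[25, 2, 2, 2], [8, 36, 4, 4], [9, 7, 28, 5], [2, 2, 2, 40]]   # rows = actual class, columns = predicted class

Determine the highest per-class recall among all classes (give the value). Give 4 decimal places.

Per-class recall (TP/(TP+FN)):
  A: TP=25, FN=2+2+2=6 → 25/31 = 0.80645
  B: TP=36, FN=8+4+4=16 → 36/52 = 0.69231
  C: TP=28, FN=9+7+5=21 → 28/49 = 0.57143
  D: TP=40, FN=2+2+2=6 → 40/46 = 0.86957
Highest is class 'D' with recall = 0.8696.

0.8696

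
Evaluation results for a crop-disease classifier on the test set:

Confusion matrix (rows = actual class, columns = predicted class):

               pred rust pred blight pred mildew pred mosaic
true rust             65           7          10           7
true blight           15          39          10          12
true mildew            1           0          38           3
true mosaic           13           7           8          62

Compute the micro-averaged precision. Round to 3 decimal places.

0.687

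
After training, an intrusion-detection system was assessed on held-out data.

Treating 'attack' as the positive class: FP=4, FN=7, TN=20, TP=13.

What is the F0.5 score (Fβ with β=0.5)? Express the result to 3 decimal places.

Fβ = (1+β²)·TP / ((1+β²)·TP + β²·FN + FP), with β²=1/4
= 1.25·13 / (1.25·13 + 0.25·7 + 4) = 0.739

0.739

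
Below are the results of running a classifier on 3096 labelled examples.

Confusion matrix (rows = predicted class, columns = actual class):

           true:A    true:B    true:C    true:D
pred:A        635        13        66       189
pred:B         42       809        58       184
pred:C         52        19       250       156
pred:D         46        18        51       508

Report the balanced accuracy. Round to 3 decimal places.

Balanced accuracy = mean of per-class recall.
  A: recall = 635/775 = 0.8194
  B: recall = 809/859 = 0.9418
  C: recall = 250/425 = 0.5882
  D: recall = 508/1037 = 0.4899
Mean = (0.8194 + 0.9418 + 0.5882 + 0.4899) / 4 = 0.710

0.710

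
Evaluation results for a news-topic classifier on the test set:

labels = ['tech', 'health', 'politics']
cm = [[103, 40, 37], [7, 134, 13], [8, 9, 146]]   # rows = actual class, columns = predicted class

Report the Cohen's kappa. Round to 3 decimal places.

Observed agreement pₒ = trace/N = 383/497 = 0.7706
Expected agreement pₑ = Σ (rowᵢ·colᵢ)/N² = (180·118 + 154·183 + 163·196)/497² = 0.3294
κ = (pₒ − pₑ)/(1 − pₑ) = (0.7706 − 0.3294)/(1 − 0.3294) = 0.658

0.658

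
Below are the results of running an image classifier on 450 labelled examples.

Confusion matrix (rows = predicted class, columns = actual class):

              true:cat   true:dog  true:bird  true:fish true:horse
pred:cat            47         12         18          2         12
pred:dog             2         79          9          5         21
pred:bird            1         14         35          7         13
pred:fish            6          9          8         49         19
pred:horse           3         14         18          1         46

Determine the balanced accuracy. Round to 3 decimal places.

Balanced accuracy = mean of per-class recall.
  cat: recall = 47/59 = 0.7966
  dog: recall = 79/128 = 0.6172
  bird: recall = 35/88 = 0.3977
  fish: recall = 49/64 = 0.7656
  horse: recall = 46/111 = 0.4144
Mean = (0.7966 + 0.6172 + 0.3977 + 0.7656 + 0.4144) / 5 = 0.598

0.598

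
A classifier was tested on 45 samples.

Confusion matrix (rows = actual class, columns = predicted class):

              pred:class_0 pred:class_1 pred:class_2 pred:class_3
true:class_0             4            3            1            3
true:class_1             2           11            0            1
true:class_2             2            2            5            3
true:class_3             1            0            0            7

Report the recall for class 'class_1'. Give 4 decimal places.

0.7857

recall = TP/(TP+FN).
class_1: TP=11, FN=2+0+1=3 → 11/14 = 0.78571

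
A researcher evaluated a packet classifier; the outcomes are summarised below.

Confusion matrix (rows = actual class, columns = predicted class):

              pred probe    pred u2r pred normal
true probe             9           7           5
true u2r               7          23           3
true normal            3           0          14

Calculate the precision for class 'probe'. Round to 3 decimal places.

0.474

precision = TP/(TP+FP).
probe: TP=9, FP=7+3=10 → 9/19 = 0.4737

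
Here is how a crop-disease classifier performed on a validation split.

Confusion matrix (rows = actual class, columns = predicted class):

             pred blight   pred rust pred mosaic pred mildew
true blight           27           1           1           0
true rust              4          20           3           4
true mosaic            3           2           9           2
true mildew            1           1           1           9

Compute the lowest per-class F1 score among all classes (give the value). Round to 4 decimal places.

0.6000

Per-class F1 score (2·TP/(2·TP+FP+FN)):
  blight: TP=27, FP=4+3+1=8, FN=1+1+0=2 → 54/64 = 0.84375
  rust: TP=20, FP=1+2+1=4, FN=4+3+4=11 → 40/55 = 0.72727
  mosaic: TP=9, FP=1+3+1=5, FN=3+2+2=7 → 18/30 = 0.60000
  mildew: TP=9, FP=0+4+2=6, FN=1+1+1=3 → 18/27 = 0.66667
Lowest is class 'mosaic' with F1 score = 0.6000.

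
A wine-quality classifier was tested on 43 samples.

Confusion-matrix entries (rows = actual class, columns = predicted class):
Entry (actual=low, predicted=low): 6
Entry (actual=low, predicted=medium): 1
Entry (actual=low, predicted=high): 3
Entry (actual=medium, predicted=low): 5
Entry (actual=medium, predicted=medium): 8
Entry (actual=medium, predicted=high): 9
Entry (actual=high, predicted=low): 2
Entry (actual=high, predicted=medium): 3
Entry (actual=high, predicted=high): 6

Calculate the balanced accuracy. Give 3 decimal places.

Balanced accuracy = mean of per-class recall.
  low: recall = 6/10 = 0.6000
  medium: recall = 8/22 = 0.3636
  high: recall = 6/11 = 0.5455
Mean = (0.6000 + 0.3636 + 0.5455) / 3 = 0.503

0.503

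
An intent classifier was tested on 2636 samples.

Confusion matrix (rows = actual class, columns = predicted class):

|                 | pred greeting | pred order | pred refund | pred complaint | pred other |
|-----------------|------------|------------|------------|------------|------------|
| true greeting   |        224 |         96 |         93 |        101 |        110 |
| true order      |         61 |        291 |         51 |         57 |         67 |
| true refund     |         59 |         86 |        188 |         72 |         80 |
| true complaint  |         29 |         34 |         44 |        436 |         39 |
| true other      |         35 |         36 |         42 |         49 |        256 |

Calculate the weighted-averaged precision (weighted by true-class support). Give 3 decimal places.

Per-class precision (TP/(TP+FP)):
  greeting: TP=224, FP=61+59+29+35=184 → 224/408 = 0.5490
  order: TP=291, FP=96+86+34+36=252 → 291/543 = 0.5359
  refund: TP=188, FP=93+51+44+42=230 → 188/418 = 0.4498
  complaint: TP=436, FP=101+57+72+49=279 → 436/715 = 0.6098
  other: TP=256, FP=110+67+80+39=296 → 256/552 = 0.4638
Weighted-precision = Σ (supportᵢ/N)·precisionᵢ with N=2636: (624/2636)·0.5490 + (527/2636)·0.5359 + (485/2636)·0.4498 + (582/2636)·0.6098 + (418/2636)·0.4638 = 0.528

0.528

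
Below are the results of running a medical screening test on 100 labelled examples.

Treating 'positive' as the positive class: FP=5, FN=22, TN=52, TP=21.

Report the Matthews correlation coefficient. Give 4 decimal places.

MCC = (TP·TN − FP·FN) / √((TP+FP)(TP+FN)(TN+FP)(TN+FN))
Numerator = 21·52 − 5·22 = 982
Denominator = √(26·43·57·74) = √4715724 = 2171.5718
MCC = 982 / 2171.5718 = 0.4522

0.4522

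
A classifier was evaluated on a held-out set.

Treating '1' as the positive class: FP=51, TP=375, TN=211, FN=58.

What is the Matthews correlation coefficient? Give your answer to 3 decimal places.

0.668

MCC = (TP·TN − FP·FN) / √((TP+FP)(TP+FN)(TN+FP)(TN+FN))
Numerator = 375·211 − 51·58 = 76167
Denominator = √(426·433·262·269) = √13000230924 = 114018.5552
MCC = 76167 / 114018.5552 = 0.668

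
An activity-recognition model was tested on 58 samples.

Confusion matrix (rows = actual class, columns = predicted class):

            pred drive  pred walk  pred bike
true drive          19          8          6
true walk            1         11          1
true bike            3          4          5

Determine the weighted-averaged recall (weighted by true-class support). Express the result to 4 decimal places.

Per-class recall (TP/(TP+FN)):
  drive: TP=19, FN=8+6=14 → 19/33 = 0.57576
  walk: TP=11, FN=1+1=2 → 11/13 = 0.84615
  bike: TP=5, FN=3+4=7 → 5/12 = 0.41667
Weighted-recall = Σ (supportᵢ/N)·recallᵢ with N=58: (33/58)·0.57576 + (13/58)·0.84615 + (12/58)·0.41667 = 0.6034

0.6034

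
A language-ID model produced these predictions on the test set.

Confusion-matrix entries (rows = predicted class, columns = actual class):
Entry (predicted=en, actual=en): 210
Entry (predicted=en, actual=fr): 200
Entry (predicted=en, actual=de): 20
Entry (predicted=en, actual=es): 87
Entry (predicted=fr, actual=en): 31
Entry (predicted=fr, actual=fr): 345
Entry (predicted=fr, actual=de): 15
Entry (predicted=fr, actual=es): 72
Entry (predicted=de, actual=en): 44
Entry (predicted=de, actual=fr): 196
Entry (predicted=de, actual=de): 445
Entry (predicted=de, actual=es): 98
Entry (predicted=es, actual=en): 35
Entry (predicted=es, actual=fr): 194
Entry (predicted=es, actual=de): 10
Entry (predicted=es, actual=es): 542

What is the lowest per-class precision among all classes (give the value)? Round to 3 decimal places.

Per-class precision (TP/(TP+FP)):
  en: TP=210, FP=200+20+87=307 → 210/517 = 0.4062
  fr: TP=345, FP=31+15+72=118 → 345/463 = 0.7451
  de: TP=445, FP=44+196+98=338 → 445/783 = 0.5683
  es: TP=542, FP=35+194+10=239 → 542/781 = 0.6940
Lowest is class 'en' with precision = 0.406.

0.406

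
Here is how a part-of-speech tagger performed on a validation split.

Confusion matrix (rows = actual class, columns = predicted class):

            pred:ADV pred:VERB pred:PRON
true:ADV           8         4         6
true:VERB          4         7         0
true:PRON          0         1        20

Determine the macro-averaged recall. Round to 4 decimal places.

Per-class recall (TP/(TP+FN)):
  ADV: TP=8, FN=4+6=10 → 8/18 = 0.44444
  VERB: TP=7, FN=4+0=4 → 7/11 = 0.63636
  PRON: TP=20, FN=0+1=1 → 20/21 = 0.95238
Macro-recall = mean = (0.44444 + 0.63636 + 0.95238) / 3 = 0.6777

0.6777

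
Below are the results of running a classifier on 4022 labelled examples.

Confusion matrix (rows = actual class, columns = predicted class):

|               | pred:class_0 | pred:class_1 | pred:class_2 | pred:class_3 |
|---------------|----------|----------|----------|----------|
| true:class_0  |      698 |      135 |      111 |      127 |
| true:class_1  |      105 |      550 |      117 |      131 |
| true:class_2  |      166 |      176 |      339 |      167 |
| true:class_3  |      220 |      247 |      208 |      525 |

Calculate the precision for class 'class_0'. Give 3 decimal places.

0.587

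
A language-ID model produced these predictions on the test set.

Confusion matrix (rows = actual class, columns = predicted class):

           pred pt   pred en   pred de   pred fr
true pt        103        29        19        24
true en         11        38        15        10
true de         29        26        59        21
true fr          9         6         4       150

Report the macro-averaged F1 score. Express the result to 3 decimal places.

Per-class F1 score (2·TP/(2·TP+FP+FN)):
  pt: TP=103, FP=11+29+9=49, FN=29+19+24=72 → 206/327 = 0.6300
  en: TP=38, FP=29+26+6=61, FN=11+15+10=36 → 76/173 = 0.4393
  de: TP=59, FP=19+15+4=38, FN=29+26+21=76 → 118/232 = 0.5086
  fr: TP=150, FP=24+10+21=55, FN=9+6+4=19 → 300/374 = 0.8021
Macro-F1 score = mean = (0.6300 + 0.4393 + 0.5086 + 0.8021) / 4 = 0.595

0.595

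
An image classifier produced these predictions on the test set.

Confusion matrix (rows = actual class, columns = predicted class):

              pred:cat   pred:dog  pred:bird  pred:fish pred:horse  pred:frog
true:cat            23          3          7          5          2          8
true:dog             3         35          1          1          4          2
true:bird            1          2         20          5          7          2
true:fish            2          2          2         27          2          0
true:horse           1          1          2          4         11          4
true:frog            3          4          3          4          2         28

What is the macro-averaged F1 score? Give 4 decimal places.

Per-class F1 score (2·TP/(2·TP+FP+FN)):
  cat: TP=23, FP=3+1+2+1+3=10, FN=3+7+5+2+8=25 → 46/81 = 0.56790
  dog: TP=35, FP=3+2+2+1+4=12, FN=3+1+1+4+2=11 → 70/93 = 0.75269
  bird: TP=20, FP=7+1+2+2+3=15, FN=1+2+5+7+2=17 → 40/72 = 0.55556
  fish: TP=27, FP=5+1+5+4+4=19, FN=2+2+2+2+0=8 → 54/81 = 0.66667
  horse: TP=11, FP=2+4+7+2+2=17, FN=1+1+2+4+4=12 → 22/51 = 0.43137
  frog: TP=28, FP=8+2+2+0+4=16, FN=3+4+3+4+2=16 → 56/88 = 0.63636
Macro-F1 score = mean = (0.56790 + 0.75269 + 0.55556 + 0.66667 + 0.43137 + 0.63636) / 6 = 0.6018

0.6018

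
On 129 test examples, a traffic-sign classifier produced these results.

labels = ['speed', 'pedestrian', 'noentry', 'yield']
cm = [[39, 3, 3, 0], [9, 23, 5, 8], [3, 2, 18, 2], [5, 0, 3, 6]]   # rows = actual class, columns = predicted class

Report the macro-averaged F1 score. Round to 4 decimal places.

Per-class F1 score (2·TP/(2·TP+FP+FN)):
  speed: TP=39, FP=9+3+5=17, FN=3+3+0=6 → 78/101 = 0.77228
  pedestrian: TP=23, FP=3+2+0=5, FN=9+5+8=22 → 46/73 = 0.63014
  noentry: TP=18, FP=3+5+3=11, FN=3+2+2=7 → 36/54 = 0.66667
  yield: TP=6, FP=0+8+2=10, FN=5+0+3=8 → 12/30 = 0.40000
Macro-F1 score = mean = (0.77228 + 0.63014 + 0.66667 + 0.40000) / 4 = 0.6173

0.6173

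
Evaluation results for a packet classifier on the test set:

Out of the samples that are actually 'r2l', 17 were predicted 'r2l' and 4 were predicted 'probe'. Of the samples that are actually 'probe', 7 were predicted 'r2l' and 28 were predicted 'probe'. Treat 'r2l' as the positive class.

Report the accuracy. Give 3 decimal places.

Accuracy = (TP+TN)/N = (17+28)/56 = 0.804

0.804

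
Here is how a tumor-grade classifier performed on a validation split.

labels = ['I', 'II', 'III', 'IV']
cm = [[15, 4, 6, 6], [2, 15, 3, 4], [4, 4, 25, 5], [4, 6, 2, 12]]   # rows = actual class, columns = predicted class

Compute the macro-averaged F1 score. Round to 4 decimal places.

0.5620

Per-class F1 score (2·TP/(2·TP+FP+FN)):
  I: TP=15, FP=2+4+4=10, FN=4+6+6=16 → 30/56 = 0.53571
  II: TP=15, FP=4+4+6=14, FN=2+3+4=9 → 30/53 = 0.56604
  III: TP=25, FP=6+3+2=11, FN=4+4+5=13 → 50/74 = 0.67568
  IV: TP=12, FP=6+4+5=15, FN=4+6+2=12 → 24/51 = 0.47059
Macro-F1 score = mean = (0.53571 + 0.56604 + 0.67568 + 0.47059) / 4 = 0.5620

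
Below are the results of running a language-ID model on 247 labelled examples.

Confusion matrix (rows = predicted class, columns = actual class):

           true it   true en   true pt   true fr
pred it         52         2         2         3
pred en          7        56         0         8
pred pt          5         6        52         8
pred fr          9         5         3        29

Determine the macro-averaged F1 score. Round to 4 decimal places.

Per-class F1 score (2·TP/(2·TP+FP+FN)):
  it: TP=52, FP=2+2+3=7, FN=7+5+9=21 → 104/132 = 0.78788
  en: TP=56, FP=7+0+8=15, FN=2+6+5=13 → 112/140 = 0.80000
  pt: TP=52, FP=5+6+8=19, FN=2+0+3=5 → 104/128 = 0.81250
  fr: TP=29, FP=9+5+3=17, FN=3+8+8=19 → 58/94 = 0.61702
Macro-F1 score = mean = (0.78788 + 0.80000 + 0.81250 + 0.61702) / 4 = 0.7544

0.7544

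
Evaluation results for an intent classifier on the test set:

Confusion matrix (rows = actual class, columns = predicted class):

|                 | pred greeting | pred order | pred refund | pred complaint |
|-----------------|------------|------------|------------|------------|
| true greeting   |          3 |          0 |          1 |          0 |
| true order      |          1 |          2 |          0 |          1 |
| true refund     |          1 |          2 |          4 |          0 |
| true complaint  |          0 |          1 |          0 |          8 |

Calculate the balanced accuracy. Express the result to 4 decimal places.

0.6776

Balanced accuracy = mean of per-class recall.
  greeting: recall = 3/4 = 0.75000
  order: recall = 2/4 = 0.50000
  refund: recall = 4/7 = 0.57143
  complaint: recall = 8/9 = 0.88889
Mean = (0.75000 + 0.50000 + 0.57143 + 0.88889) / 4 = 0.6776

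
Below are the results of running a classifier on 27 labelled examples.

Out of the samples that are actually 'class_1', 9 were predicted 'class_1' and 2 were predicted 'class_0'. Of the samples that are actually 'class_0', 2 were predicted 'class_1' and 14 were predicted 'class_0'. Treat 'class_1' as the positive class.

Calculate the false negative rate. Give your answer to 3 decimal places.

0.182

FNR = FN/(FN+TP) = 2/(2+9) = 0.182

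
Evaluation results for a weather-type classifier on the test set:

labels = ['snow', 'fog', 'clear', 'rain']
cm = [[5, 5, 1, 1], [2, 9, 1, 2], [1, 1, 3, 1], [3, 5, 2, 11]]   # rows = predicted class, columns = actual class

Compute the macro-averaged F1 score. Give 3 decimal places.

0.509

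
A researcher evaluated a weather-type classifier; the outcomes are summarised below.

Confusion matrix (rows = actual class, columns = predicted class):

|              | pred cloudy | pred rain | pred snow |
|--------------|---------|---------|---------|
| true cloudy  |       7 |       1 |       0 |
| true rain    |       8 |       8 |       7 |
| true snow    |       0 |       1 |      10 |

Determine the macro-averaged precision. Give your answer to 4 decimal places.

0.6183

Per-class precision (TP/(TP+FP)):
  cloudy: TP=7, FP=8+0=8 → 7/15 = 0.46667
  rain: TP=8, FP=1+1=2 → 8/10 = 0.80000
  snow: TP=10, FP=0+7=7 → 10/17 = 0.58824
Macro-precision = mean = (0.46667 + 0.80000 + 0.58824) / 3 = 0.6183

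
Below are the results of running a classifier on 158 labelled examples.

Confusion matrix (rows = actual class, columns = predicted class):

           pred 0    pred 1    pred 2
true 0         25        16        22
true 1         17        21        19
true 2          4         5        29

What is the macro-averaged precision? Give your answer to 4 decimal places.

Per-class precision (TP/(TP+FP)):
  0: TP=25, FP=17+4=21 → 25/46 = 0.54348
  1: TP=21, FP=16+5=21 → 21/42 = 0.50000
  2: TP=29, FP=22+19=41 → 29/70 = 0.41429
Macro-precision = mean = (0.54348 + 0.50000 + 0.41429) / 3 = 0.4859

0.4859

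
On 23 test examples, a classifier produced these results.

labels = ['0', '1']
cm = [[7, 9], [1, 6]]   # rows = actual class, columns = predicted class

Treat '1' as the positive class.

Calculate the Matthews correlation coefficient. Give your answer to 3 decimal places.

0.285

MCC = (TP·TN − FP·FN) / √((TP+FP)(TP+FN)(TN+FP)(TN+FN))
Numerator = 6·7 − 9·1 = 33
Denominator = √(15·7·16·8) = √13440 = 115.9310
MCC = 33 / 115.9310 = 0.285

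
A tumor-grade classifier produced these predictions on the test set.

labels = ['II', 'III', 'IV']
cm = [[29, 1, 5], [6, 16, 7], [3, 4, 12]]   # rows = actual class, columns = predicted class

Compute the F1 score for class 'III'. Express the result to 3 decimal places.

0.640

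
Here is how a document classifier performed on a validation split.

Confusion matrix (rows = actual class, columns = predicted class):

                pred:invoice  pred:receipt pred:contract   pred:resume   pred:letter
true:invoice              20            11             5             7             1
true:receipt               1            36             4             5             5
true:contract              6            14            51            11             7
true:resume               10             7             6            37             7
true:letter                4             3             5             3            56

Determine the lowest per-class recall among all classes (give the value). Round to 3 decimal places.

Per-class recall (TP/(TP+FN)):
  invoice: TP=20, FN=11+5+7+1=24 → 20/44 = 0.4545
  receipt: TP=36, FN=1+4+5+5=15 → 36/51 = 0.7059
  contract: TP=51, FN=6+14+11+7=38 → 51/89 = 0.5730
  resume: TP=37, FN=10+7+6+7=30 → 37/67 = 0.5522
  letter: TP=56, FN=4+3+5+3=15 → 56/71 = 0.7887
Lowest is class 'invoice' with recall = 0.455.

0.455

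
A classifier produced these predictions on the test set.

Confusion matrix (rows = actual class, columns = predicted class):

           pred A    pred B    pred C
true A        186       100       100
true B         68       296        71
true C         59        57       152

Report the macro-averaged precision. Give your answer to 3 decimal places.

0.573

Per-class precision (TP/(TP+FP)):
  A: TP=186, FP=68+59=127 → 186/313 = 0.5942
  B: TP=296, FP=100+57=157 → 296/453 = 0.6534
  C: TP=152, FP=100+71=171 → 152/323 = 0.4706
Macro-precision = mean = (0.5942 + 0.6534 + 0.4706) / 3 = 0.573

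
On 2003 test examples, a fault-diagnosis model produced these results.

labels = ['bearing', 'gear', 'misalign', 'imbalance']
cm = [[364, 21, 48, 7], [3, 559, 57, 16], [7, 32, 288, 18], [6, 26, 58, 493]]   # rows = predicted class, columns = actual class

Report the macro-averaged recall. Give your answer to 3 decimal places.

Per-class recall (TP/(TP+FN)):
  bearing: TP=364, FN=3+7+6=16 → 364/380 = 0.9579
  gear: TP=559, FN=21+32+26=79 → 559/638 = 0.8762
  misalign: TP=288, FN=48+57+58=163 → 288/451 = 0.6386
  imbalance: TP=493, FN=7+16+18=41 → 493/534 = 0.9232
Macro-recall = mean = (0.9579 + 0.8762 + 0.6386 + 0.9232) / 4 = 0.849

0.849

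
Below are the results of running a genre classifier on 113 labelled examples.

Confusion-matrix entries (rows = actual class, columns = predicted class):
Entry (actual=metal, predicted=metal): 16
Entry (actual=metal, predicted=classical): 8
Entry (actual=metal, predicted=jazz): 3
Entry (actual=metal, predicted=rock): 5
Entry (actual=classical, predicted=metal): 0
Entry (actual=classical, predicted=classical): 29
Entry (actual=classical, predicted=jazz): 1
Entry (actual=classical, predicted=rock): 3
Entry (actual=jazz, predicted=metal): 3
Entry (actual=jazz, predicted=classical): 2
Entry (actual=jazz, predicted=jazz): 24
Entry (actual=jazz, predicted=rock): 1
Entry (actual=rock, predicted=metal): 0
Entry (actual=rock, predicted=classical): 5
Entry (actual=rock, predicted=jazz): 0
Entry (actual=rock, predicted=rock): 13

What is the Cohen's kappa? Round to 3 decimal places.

Observed agreement pₒ = trace/N = 82/113 = 0.7257
Expected agreement pₑ = Σ (rowᵢ·colᵢ)/N² = (32·19 + 33·44 + 30·28 + 18·22)/113² = 0.2581
κ = (pₒ − pₑ)/(1 − pₑ) = (0.7257 − 0.2581)/(1 − 0.2581) = 0.630

0.630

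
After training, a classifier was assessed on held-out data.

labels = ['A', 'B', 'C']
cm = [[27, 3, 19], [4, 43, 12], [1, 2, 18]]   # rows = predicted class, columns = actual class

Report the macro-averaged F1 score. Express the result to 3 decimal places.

0.662

Per-class F1 score (2·TP/(2·TP+FP+FN)):
  A: TP=27, FP=3+19=22, FN=4+1=5 → 54/81 = 0.6667
  B: TP=43, FP=4+12=16, FN=3+2=5 → 86/107 = 0.8037
  C: TP=18, FP=1+2=3, FN=19+12=31 → 36/70 = 0.5143
Macro-F1 score = mean = (0.6667 + 0.8037 + 0.5143) / 3 = 0.662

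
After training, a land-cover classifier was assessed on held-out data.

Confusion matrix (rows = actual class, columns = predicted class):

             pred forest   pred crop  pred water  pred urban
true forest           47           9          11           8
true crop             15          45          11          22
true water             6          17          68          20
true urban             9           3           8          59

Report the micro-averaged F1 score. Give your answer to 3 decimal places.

0.612

Micro-averaging pools counts across classes: ΣTP=219, ΣFP=139, ΣFN=139.
Micro-F1 score = 2·TP/(2·TP+FP+FN) on pooled counts = 0.612 (equals overall accuracy in single-label multiclass).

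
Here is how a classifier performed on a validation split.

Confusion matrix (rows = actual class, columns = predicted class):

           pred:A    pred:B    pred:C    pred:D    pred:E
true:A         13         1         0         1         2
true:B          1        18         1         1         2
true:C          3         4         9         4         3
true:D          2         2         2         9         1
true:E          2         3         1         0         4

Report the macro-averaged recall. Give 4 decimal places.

0.5802

Per-class recall (TP/(TP+FN)):
  A: TP=13, FN=1+0+1+2=4 → 13/17 = 0.76471
  B: TP=18, FN=1+1+1+2=5 → 18/23 = 0.78261
  C: TP=9, FN=3+4+4+3=14 → 9/23 = 0.39130
  D: TP=9, FN=2+2+2+1=7 → 9/16 = 0.56250
  E: TP=4, FN=2+3+1+0=6 → 4/10 = 0.40000
Macro-recall = mean = (0.76471 + 0.78261 + 0.39130 + 0.56250 + 0.40000) / 5 = 0.5802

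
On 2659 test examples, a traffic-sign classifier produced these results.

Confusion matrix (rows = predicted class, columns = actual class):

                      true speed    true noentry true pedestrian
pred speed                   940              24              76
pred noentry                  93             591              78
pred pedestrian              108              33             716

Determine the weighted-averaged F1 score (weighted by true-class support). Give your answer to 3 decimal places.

0.845

Per-class F1 score (2·TP/(2·TP+FP+FN)):
  speed: TP=940, FP=24+76=100, FN=93+108=201 → 1880/2181 = 0.8620
  noentry: TP=591, FP=93+78=171, FN=24+33=57 → 1182/1410 = 0.8383
  pedestrian: TP=716, FP=108+33=141, FN=76+78=154 → 1432/1727 = 0.8292
Weighted-F1 score = Σ (supportᵢ/N)·F1 scoreᵢ with N=2659: (1141/2659)·0.8620 + (648/2659)·0.8383 + (870/2659)·0.8292 = 0.845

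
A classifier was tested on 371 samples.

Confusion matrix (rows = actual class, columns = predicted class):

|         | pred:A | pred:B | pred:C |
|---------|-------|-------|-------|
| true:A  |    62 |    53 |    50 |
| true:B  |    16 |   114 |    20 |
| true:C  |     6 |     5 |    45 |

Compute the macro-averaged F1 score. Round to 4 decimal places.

0.5775

Per-class F1 score (2·TP/(2·TP+FP+FN)):
  A: TP=62, FP=16+6=22, FN=53+50=103 → 124/249 = 0.49799
  B: TP=114, FP=53+5=58, FN=16+20=36 → 228/322 = 0.70807
  C: TP=45, FP=50+20=70, FN=6+5=11 → 90/171 = 0.52632
Macro-F1 score = mean = (0.49799 + 0.70807 + 0.52632) / 3 = 0.5775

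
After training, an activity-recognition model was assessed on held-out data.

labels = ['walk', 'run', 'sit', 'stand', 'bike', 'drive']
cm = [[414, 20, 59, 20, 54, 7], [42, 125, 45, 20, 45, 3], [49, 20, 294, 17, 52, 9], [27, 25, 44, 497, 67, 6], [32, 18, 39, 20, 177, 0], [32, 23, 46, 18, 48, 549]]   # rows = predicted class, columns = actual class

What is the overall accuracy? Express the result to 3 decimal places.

0.694

Accuracy = trace / total = (414+125+294+497+177+549=2056) / 2963 = 2056/2963 = 0.694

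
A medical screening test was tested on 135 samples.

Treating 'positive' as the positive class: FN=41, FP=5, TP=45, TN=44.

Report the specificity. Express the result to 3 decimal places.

Specificity = TN/(TN+FP) = 44/(44+5) = 0.898

0.898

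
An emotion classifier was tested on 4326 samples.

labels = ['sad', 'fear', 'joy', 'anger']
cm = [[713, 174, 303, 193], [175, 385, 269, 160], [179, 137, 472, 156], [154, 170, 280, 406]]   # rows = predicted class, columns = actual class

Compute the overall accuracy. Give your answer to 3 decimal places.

0.457

Accuracy = trace / total = (713+385+472+406=1976) / 4326 = 1976/4326 = 0.457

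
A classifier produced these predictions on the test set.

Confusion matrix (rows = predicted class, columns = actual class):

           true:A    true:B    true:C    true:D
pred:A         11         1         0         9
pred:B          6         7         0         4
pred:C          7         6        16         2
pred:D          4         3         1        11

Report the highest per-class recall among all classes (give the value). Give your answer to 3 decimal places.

0.941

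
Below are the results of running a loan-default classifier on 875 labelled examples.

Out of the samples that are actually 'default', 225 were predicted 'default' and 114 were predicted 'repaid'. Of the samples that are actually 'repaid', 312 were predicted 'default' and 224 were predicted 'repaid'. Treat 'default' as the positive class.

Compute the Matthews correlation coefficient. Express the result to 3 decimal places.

0.082

MCC = (TP·TN − FP·FN) / √((TP+FP)(TP+FN)(TN+FP)(TN+FN))
Numerator = 225·224 − 312·114 = 14832
Denominator = √(537·339·536·338) = √32980366224 = 181604.9730
MCC = 14832 / 181604.9730 = 0.082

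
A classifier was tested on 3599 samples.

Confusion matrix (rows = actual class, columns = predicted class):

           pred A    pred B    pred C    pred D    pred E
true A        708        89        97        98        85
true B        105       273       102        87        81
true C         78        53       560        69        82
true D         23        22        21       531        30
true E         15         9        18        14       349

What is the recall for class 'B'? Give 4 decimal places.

recall = TP/(TP+FN).
B: TP=273, FN=105+102+87+81=375 → 273/648 = 0.42130

0.4213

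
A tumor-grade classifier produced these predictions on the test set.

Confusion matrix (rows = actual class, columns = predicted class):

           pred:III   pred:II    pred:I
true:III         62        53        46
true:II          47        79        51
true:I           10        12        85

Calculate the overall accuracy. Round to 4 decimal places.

Accuracy = trace / total = (62+79+85=226) / 445 = 226/445 = 0.5079

0.5079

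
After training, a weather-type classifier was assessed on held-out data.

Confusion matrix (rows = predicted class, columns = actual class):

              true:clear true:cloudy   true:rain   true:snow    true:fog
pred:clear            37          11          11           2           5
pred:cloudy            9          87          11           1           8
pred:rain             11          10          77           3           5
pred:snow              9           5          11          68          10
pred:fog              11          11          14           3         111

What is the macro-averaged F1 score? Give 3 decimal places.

0.687

Per-class F1 score (2·TP/(2·TP+FP+FN)):
  clear: TP=37, FP=11+11+2+5=29, FN=9+11+9+11=40 → 74/143 = 0.5175
  cloudy: TP=87, FP=9+11+1+8=29, FN=11+10+5+11=37 → 174/240 = 0.7250
  rain: TP=77, FP=11+10+3+5=29, FN=11+11+11+14=47 → 154/230 = 0.6696
  snow: TP=68, FP=9+5+11+10=35, FN=2+1+3+3=9 → 136/180 = 0.7556
  fog: TP=111, FP=11+11+14+3=39, FN=5+8+5+10=28 → 222/289 = 0.7682
Macro-F1 score = mean = (0.5175 + 0.7250 + 0.6696 + 0.7556 + 0.7682) / 5 = 0.687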